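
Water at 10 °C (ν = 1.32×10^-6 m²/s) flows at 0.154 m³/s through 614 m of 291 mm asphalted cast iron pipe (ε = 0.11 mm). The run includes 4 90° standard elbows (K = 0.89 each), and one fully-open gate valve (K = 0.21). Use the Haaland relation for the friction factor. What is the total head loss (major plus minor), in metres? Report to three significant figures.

V = 4Q/(πD²) = 2.316 m/s; V²/2g = 0.2733 m
Re = 5.10×10^5, ε/D = 3.78×10^-4 → f = 0.01673 (Haaland)
Major: h_f = f(L/D)·V²/2g = 0.01673·2110·0.2733 = 9.647 m
Minor: ΣK = 3.77; h_m = ΣK·V²/2g = 1.030 m
Total H_L = 9.647 + 1.030 = 10.68 m

H_L ≈ 10.7 m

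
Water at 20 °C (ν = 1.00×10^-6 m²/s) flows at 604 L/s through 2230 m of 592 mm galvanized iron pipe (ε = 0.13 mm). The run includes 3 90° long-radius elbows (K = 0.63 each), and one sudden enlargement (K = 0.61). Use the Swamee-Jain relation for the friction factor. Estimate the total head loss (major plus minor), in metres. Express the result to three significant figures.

H_L ≈ 14.3 m

V = 4Q/(πD²) = 2.194 m/s; V²/2g = 0.2454 m
Re = 1.30×10^6, ε/D = 2.20×10^-4 → f = 0.01479 (Swamee-Jain)
Major: h_f = f(L/D)·V²/2g = 0.01479·3767·0.2454 = 13.67 m
Minor: ΣK = 2.50; h_m = ΣK·V²/2g = 0.6135 m
Total H_L = 13.67 + 0.6135 = 14.29 m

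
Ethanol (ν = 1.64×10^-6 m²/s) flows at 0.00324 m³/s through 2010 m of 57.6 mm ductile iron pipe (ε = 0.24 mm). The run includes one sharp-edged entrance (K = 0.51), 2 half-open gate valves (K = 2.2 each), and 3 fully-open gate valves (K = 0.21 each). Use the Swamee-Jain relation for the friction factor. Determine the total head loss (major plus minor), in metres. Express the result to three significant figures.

V = 4Q/(πD²) = 1.243 m/s; V²/2g = 0.07880 m
Re = 4.37×10^4, ε/D = 0.00417 → f = 0.03141 (Swamee-Jain)
Major: h_f = f(L/D)·V²/2g = 0.03141·34896·0.07880 = 86.36 m
Minor: ΣK = 5.54; h_m = ΣK·V²/2g = 0.4365 m
Total H_L = 86.36 + 0.4365 = 86.80 m

H_L ≈ 86.8 m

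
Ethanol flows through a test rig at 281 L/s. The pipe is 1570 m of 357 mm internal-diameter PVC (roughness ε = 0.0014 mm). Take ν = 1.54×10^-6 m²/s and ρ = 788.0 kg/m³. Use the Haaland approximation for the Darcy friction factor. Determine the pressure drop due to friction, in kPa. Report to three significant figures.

V = 4Q/(πD²) = 4·0.281/(π·0.357²) = 2.807 m/s
Re = VD/ν = 2.807·0.357/1.54×10^-6 = 6.51×10^5 → turbulent
ε/D = 0.0014/357 = 3.92×10^-6
Haaland: f = 0.01252
h_f = f(L/D)V²/(2g) = 0.01252·(1570/0.357)·2.807²/(2·9.81) = 22.12 m
Δp = ρg·h_f = 788.0·9.81·22.12 = 171.0 kPa

Δp ≈ 171 kPa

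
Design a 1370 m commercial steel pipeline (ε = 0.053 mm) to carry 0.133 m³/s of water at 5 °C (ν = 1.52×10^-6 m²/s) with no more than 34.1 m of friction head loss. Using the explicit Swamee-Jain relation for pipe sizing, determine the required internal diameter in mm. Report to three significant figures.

D ≈ 251 mm

Swamee-Jain (Type III): D = 0.66·[ε^1.25·(LQ²/(gh_f))^4.75 + ν·Q^9.4·(L/(gh_f))^5.2]^0.04
LQ²/(gh_f) = 0.07244; L/(gh_f) = 4.095
Term 1 = ε^1.25·(…)^4.75 = 1.74×10^-11; Term 2 = ν·Q^9.4·(…)^5.2 = 1.35×10^-11
D = 0.66·(1.74×10^-11 + 1.35×10^-11)^0.04 = 0.2507 m = 251 mm
Check: V = 2.69 m/s, Re = 4.44×10^5, f = 0.01578, h_f = 31.9 m ≈ 34.1 m ✓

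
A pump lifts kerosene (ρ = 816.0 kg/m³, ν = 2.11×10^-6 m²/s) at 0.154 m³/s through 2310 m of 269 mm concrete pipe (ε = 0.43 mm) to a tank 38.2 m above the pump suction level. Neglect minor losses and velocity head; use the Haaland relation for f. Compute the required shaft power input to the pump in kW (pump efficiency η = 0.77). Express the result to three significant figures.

P_shaft ≈ 178 kW

V = 4Q/(πD²) = 2.710 m/s; Re = 3.45×10^5; ε/D = 0.00160; f = 0.02267
h_f = f(L/D)V²/2g = 72.85 m
Total head H = z + h_f = 38.2 + 72.85 = 111.1 m
P_hyd = ρgQH = 816.0·9.81·0.154·111.1 = 136.9 kW
P_shaft = P_hyd/η = 136.9/0.77 = 177.8 kW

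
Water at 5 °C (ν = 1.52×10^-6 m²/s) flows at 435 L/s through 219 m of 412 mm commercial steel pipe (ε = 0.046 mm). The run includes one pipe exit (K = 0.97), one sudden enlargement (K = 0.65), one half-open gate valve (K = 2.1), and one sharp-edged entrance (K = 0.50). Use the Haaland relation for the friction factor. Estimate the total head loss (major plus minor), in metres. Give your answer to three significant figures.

H_L ≈ 6.22 m

V = 4Q/(πD²) = 3.263 m/s; V²/2g = 0.5426 m
Re = 8.84×10^5, ε/D = 1.12×10^-4 → f = 0.01363 (Haaland)
Major: h_f = f(L/D)·V²/2g = 0.01363·531.6·0.5426 = 3.930 m
Minor: ΣK = 4.22; h_m = ΣK·V²/2g = 2.290 m
Total H_L = 3.930 + 2.290 = 6.220 m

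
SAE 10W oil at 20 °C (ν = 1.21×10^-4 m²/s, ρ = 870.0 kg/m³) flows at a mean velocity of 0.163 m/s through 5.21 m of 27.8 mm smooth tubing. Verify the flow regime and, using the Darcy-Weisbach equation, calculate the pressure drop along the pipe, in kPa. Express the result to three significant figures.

Re = VD/ν = 0.163·0.02780/1.21×10^-4 = 37.4 → laminar (Re < 2300)
f = 64/Re = 1.709
h_f = f(L/D)V²/(2g) = 1.709·(5.21/0.02780)·0.163²/(2·9.81) = 0.4337 m
Δp = ρg·h_f = 870.0·9.81·0.4337 = 3.702 kPa

Δp ≈ 3.70 kPa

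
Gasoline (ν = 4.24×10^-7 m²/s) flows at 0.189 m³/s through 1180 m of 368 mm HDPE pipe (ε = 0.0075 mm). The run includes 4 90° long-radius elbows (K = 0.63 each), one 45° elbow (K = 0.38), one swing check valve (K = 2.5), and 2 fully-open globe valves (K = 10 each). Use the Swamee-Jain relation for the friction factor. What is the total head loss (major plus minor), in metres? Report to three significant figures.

H_L ≈ 9.98 m

V = 4Q/(πD²) = 1.777 m/s; V²/2g = 0.1609 m
Re = 1.54×10^6, ε/D = 2.04×10^-5 → f = 0.01142 (Swamee-Jain)
Major: h_f = f(L/D)·V²/2g = 0.01142·3207·0.1609 = 5.895 m
Minor: ΣK = 25.4; h_m = ΣK·V²/2g = 4.088 m
Total H_L = 5.895 + 4.088 = 9.983 m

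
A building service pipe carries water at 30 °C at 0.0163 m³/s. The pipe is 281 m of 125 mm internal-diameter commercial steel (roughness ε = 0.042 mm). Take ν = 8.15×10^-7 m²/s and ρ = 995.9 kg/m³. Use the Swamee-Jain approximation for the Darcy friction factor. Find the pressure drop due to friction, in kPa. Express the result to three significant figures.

V = 4Q/(πD²) = 4·0.0163/(π·0.125²) = 1.328 m/s
Re = VD/ν = 1.328·0.125/8.15×10^-7 = 2.04×10^5 → turbulent
ε/D = 0.042/125 = 3.36×10^-4
Swamee-Jain: f = 0.01798
h_f = f(L/D)V²/(2g) = 0.01798·(281/0.125)·1.328²/(2·9.81) = 3.633 m
Δp = ρg·h_f = 995.9·9.81·3.633 = 35.50 kPa

Δp ≈ 35.5 kPa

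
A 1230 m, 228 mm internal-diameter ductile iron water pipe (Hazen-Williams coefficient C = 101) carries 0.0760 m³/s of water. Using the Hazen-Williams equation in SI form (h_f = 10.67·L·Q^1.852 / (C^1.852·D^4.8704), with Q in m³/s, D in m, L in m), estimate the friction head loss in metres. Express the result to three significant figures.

h_f = 10.67·1230·0.0760^1.852 / (101^1.852·0.228^4.8704) = 28.87 m

h_f ≈ 28.9 m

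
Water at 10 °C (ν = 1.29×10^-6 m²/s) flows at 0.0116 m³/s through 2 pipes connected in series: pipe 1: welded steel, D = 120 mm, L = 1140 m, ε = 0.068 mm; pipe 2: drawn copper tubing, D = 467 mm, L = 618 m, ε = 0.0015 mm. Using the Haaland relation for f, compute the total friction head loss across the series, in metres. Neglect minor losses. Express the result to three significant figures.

Pipe 1: V = 1.026 m/s, Re = 9.54×10^4, ε/D = 5.67×10^-4, f = 0.02046, h_1 = f(L/D)V²/2g = 10.42 m
Pipe 2: V = 0.06772 m/s, Re = 2.45×10^4, ε/D = 3.21×10^-6, f = 0.02449, h_2 = f(L/D)V²/2g = 0.007575 m
Series → Q common, losses add: H = Σh = 10.43 m

H ≈ 10.4 m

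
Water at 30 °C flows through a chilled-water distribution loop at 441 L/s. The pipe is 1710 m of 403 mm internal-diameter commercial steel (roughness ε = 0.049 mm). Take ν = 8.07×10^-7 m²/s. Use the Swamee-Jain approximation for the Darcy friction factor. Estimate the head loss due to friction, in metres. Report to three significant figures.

h_f ≈ 34.5 m

V = 4Q/(πD²) = 4·0.441/(π·0.403²) = 3.457 m/s
Re = VD/ν = 3.457·0.403/8.07×10^-7 = 1.73×10^6 → turbulent
ε/D = 0.049/403 = 1.22×10^-4
Swamee-Jain: f = 0.01334
h_f = f(L/D)V²/(2g) = 0.01334·(1710/0.403)·3.457²/(2·9.81) = 34.48 m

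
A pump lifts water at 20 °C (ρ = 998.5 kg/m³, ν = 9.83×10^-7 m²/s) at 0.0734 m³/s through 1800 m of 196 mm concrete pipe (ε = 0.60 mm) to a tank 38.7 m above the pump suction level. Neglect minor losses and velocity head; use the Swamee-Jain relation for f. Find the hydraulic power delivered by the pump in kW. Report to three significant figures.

P_hyd ≈ 81.0 kW

V = 4Q/(πD²) = 2.433 m/s; Re = 4.85×10^5; ε/D = 0.00306; f = 0.02670
h_f = f(L/D)V²/2g = 73.97 m
Total head H = z + h_f = 38.7 + 73.97 = 112.7 m
P_hyd = ρgQH = 998.5·9.81·0.0734·112.7 = 81.00 kW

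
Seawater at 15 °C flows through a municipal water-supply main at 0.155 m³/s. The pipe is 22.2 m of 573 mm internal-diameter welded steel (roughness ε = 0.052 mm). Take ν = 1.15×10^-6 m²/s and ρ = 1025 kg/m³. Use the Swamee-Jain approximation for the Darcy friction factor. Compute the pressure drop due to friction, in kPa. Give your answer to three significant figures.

Δp ≈ 0.110 kPa

V = 4Q/(πD²) = 4·0.155/(π·0.573²) = 0.6011 m/s
Re = VD/ν = 0.6011·0.573/1.15×10^-6 = 2.99×10^5 → turbulent
ε/D = 0.052/573 = 9.08×10^-5
Swamee-Jain: f = 0.01535
h_f = f(L/D)V²/(2g) = 0.01535·(22.2/0.573)·0.6011²/(2·9.81) = 0.01095 m
Δp = ρg·h_f = 1025·9.81·0.01095 = 0.1101 kPa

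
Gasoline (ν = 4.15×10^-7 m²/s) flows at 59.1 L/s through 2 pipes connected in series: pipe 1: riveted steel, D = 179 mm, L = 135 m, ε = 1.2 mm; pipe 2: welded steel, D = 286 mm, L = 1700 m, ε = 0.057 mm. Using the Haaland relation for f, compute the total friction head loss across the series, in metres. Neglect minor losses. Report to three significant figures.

Pipe 1: V = 2.349 m/s, Re = 1.01×10^6, ε/D = 0.00670, f = 0.03339, h_1 = f(L/D)V²/2g = 7.080 m
Pipe 2: V = 0.9200 m/s, Re = 6.34×10^5, ε/D = 1.99×10^-4, f = 0.01501, h_2 = f(L/D)V²/2g = 3.847 m
Series → Q common, losses add: H = Σh = 10.93 m

H ≈ 10.9 m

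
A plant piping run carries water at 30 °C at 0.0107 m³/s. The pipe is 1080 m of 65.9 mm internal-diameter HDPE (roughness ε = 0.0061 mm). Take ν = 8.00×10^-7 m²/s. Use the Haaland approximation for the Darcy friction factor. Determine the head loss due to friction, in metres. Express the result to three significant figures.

V = 4Q/(πD²) = 4·0.0107/(π·0.0659²) = 3.137 m/s
Re = VD/ν = 3.137·0.0659/8.00×10^-7 = 2.58×10^5 → turbulent
ε/D = 0.0061/65.9 = 9.26×10^-5
Haaland: f = 0.01550
h_f = f(L/D)V²/(2g) = 0.01550·(1080/0.0659)·3.137²/(2·9.81) = 127.4 m

h_f ≈ 127 m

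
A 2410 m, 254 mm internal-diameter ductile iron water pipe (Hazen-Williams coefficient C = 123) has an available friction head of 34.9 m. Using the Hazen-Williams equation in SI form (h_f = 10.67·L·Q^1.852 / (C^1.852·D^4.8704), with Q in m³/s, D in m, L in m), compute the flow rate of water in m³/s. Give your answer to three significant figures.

Q ≈ 0.0947 m³/s

Rearranging: Q = [h_f·C^1.852·D^4.8704 / (10.67·L)]^(1/1.852)
Q = [34.9·123^1.852·0.254^4.8704 / (10.67·2410)]^0.540 = 0.09473 m³/s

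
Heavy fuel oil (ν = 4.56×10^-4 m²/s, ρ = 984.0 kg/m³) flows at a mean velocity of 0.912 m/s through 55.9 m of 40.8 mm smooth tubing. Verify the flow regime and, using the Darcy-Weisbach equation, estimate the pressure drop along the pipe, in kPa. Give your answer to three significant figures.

Δp ≈ 440 kPa

Re = VD/ν = 0.912·0.04080/4.56×10^-4 = 81.6 → laminar (Re < 2300)
f = 64/Re = 0.7843
h_f = f(L/D)V²/(2g) = 0.7843·(55.9/0.04080)·0.912²/(2·9.81) = 45.55 m
Δp = ρg·h_f = 984.0·9.81·45.55 = 439.7 kPa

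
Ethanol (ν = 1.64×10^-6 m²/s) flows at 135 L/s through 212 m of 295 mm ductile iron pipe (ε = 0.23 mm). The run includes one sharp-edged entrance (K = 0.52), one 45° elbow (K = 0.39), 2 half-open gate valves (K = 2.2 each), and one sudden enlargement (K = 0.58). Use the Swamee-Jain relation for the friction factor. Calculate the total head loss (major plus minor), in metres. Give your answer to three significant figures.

V = 4Q/(πD²) = 1.975 m/s; V²/2g = 0.1988 m
Re = 3.55×10^5, ε/D = 7.80×10^-4 → f = 0.01961 (Swamee-Jain)
Major: h_f = f(L/D)·V²/2g = 0.01961·718.6·0.1988 = 2.802 m
Minor: ΣK = 5.89; h_m = ΣK·V²/2g = 1.171 m
Total H_L = 2.802 + 1.171 = 3.973 m

H_L ≈ 3.97 m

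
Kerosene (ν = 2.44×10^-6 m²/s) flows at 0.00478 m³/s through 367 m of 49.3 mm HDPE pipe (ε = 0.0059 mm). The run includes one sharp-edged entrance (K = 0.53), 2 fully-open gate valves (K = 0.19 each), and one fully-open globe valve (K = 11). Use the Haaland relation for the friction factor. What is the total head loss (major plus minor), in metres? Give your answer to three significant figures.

H_L ≈ 53.8 m

V = 4Q/(πD²) = 2.504 m/s; V²/2g = 0.3196 m
Re = 5.06×10^4, ε/D = 1.20×10^-4 → f = 0.02100 (Haaland)
Major: h_f = f(L/D)·V²/2g = 0.02100·7444·0.3196 = 49.97 m
Minor: ΣK = 11.9; h_m = ΣK·V²/2g = 3.806 m
Total H_L = 49.97 + 3.806 = 53.77 m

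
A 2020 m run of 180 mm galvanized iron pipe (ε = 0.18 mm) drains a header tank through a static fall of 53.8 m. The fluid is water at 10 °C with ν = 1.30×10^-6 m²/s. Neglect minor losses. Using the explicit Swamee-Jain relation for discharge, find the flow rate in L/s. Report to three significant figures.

Swamee-Jain (Type II): Q = -0.965·√(gD⁵h_f/L)·ln[ε/(3.7D) + √(3.17ν²L/(gD³h_f))]
√(gD⁵h_f/L) = √(9.81·0.180⁵·53.8/2020) = 0.007026
ε/(3.7D) = 2.70×10^-4; √(3.17ν²L/(gD³h_f)) = 5.93×10^-5
Q = -0.965·0.007026·ln(3.296×10^-4) = 0.05436 m³/s
Check: V = 2.14 m/s, Re = 2.96×10^5, f = 0.02076, h_f = 54.2 m ≈ 53.8 m ✓

Q ≈ 54.4 L/s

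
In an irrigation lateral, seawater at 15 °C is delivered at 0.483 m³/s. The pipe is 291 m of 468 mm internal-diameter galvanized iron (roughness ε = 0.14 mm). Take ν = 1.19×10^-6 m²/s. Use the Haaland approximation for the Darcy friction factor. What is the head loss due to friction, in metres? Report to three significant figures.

h_f ≈ 3.88 m

V = 4Q/(πD²) = 4·0.483/(π·0.468²) = 2.808 m/s
Re = VD/ν = 2.808·0.468/1.19×10^-6 = 1.10×10^6 → turbulent
ε/D = 0.14/468 = 2.99×10^-4
Haaland: f = 0.01554
h_f = f(L/D)V²/(2g) = 0.01554·(291/0.468)·2.808²/(2·9.81) = 3.882 m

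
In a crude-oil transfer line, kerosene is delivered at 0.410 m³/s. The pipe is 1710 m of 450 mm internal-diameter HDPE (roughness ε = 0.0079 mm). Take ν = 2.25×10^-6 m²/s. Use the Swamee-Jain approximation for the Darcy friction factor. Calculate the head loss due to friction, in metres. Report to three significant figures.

V = 4Q/(πD²) = 4·0.410/(π·0.450²) = 2.578 m/s
Re = VD/ν = 2.578·0.450/2.25×10^-6 = 5.16×10^5 → turbulent
ε/D = 0.0079/450 = 1.76×10^-5
Swamee-Jain: f = 0.01330
h_f = f(L/D)V²/(2g) = 0.01330·(1710/0.450)·2.578²/(2·9.81) = 17.12 m

h_f ≈ 17.1 m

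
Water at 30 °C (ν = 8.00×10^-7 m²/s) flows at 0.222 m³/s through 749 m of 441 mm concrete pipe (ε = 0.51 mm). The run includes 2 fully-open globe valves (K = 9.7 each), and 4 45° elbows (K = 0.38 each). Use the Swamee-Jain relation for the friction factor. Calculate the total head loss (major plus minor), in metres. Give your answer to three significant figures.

H_L ≈ 6.05 m

V = 4Q/(πD²) = 1.453 m/s; V²/2g = 0.1077 m
Re = 8.01×10^5, ε/D = 0.00116 → f = 0.02079 (Swamee-Jain)
Major: h_f = f(L/D)·V²/2g = 0.02079·1698·0.1077 = 3.801 m
Minor: ΣK = 20.9; h_m = ΣK·V²/2g = 2.252 m
Total H_L = 3.801 + 2.252 = 6.053 m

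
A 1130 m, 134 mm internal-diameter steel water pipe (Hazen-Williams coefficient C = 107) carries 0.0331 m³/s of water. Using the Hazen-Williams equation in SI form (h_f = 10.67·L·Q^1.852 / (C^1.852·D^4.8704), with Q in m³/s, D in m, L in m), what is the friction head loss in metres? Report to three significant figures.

h_f = 10.67·1130·0.0331^1.852 / (107^1.852·0.134^4.8704) = 68.06 m

h_f ≈ 68.1 m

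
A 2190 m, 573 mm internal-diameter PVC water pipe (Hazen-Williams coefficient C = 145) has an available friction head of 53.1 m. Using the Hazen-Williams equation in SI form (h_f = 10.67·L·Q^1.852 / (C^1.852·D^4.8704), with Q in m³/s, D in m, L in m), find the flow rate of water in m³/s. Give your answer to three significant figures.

Rearranging: Q = [h_f·C^1.852·D^4.8704 / (10.67·L)]^(1/1.852)
Q = [53.1·145^1.852·0.573^4.8704 / (10.67·2190)]^0.540 = 1.253 m³/s

Q ≈ 1.25 m³/s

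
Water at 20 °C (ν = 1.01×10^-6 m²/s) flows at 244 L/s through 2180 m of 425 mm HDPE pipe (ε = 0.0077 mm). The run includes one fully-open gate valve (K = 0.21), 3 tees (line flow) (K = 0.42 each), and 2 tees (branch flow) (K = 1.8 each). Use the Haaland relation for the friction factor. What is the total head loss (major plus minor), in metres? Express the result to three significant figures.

V = 4Q/(πD²) = 1.720 m/s; V²/2g = 0.1508 m
Re = 7.24×10^5, ε/D = 1.81×10^-5 → f = 0.01251 (Haaland)
Major: h_f = f(L/D)·V²/2g = 0.01251·5129·0.1508 = 9.679 m
Minor: ΣK = 5.07; h_m = ΣK·V²/2g = 0.7645 m
Total H_L = 9.679 + 0.7645 = 10.44 m

H_L ≈ 10.4 m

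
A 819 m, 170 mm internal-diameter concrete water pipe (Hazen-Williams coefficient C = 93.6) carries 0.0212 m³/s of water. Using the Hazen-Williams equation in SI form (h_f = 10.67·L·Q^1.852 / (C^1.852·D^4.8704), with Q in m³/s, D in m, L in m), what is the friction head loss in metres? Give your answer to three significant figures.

h_f ≈ 8.69 m

h_f = 10.67·819·0.0212^1.852 / (93.6^1.852·0.170^4.8704) = 8.690 m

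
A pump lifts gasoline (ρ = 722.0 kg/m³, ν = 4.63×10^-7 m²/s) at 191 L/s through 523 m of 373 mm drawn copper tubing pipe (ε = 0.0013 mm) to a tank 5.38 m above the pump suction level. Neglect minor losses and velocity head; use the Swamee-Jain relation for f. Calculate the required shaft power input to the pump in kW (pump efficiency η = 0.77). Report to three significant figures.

V = 4Q/(πD²) = 1.748 m/s; Re = 1.41×10^6; ε/D = 3.49×10^-6; f = 0.01107
h_f = f(L/D)V²/2g = 2.418 m
Total head H = z + h_f = 5.38 + 2.418 = 7.798 m
P_hyd = ρgQH = 722.0·9.81·0.191·7.798 = 10.55 kW
P_shaft = P_hyd/η = 10.55/0.77 = 13.70 kW

P_shaft ≈ 13.7 kW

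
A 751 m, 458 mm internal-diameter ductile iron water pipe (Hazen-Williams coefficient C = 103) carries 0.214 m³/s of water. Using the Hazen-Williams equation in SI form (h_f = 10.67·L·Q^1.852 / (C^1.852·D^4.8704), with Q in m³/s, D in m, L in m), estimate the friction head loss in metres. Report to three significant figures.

h_f = 10.67·751·0.214^1.852 / (103^1.852·0.458^4.8704) = 3.870 m

h_f ≈ 3.87 m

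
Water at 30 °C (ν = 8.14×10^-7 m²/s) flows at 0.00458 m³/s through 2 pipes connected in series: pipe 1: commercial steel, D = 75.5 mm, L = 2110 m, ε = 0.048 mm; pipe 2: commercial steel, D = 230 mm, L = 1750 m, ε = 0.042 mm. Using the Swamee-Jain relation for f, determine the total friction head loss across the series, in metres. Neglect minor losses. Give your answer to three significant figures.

Pipe 1: V = 1.023 m/s, Re = 9.49×10^4, ε/D = 6.36×10^-4, f = 0.02111, h_1 = f(L/D)V²/2g = 31.47 m
Pipe 2: V = 0.1102 m/s, Re = 3.11×10^4, ε/D = 1.83×10^-4, f = 0.02373, h_2 = f(L/D)V²/2g = 0.1118 m
Series → Q common, losses add: H = Σh = 31.58 m

H ≈ 31.6 m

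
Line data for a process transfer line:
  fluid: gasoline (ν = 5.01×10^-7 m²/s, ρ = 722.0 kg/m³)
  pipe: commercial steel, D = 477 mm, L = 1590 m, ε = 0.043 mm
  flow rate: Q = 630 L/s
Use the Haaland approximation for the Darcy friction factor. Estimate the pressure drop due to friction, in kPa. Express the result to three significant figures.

Δp ≈ 183 kPa

V = 4Q/(πD²) = 4·0.630/(π·0.477²) = 3.525 m/s
Re = VD/ν = 3.525·0.477/5.01×10^-7 = 3.36×10^6 → turbulent
ε/D = 0.043/477 = 9.01×10^-5
Haaland: f = 0.01227
h_f = f(L/D)V²/(2g) = 0.01227·(1590/0.477)·3.525²/(2·9.81) = 25.90 m
Δp = ρg·h_f = 722.0·9.81·25.90 = 183.4 kPa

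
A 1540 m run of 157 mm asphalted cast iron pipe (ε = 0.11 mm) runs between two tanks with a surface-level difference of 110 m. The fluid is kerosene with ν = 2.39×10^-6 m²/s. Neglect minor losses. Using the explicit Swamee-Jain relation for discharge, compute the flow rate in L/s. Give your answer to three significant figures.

Swamee-Jain (Type II): Q = -0.965·√(gD⁵h_f/L)·ln[ε/(3.7D) + √(3.17ν²L/(gD³h_f))]
√(gD⁵h_f/L) = √(9.81·0.157⁵·110/1540) = 0.008176
ε/(3.7D) = 1.89×10^-4; √(3.17ν²L/(gD³h_f)) = 8.17×10^-5
Q = -0.965·0.008176·ln(2.711×10^-4) = 0.06480 m³/s
Check: V = 3.35 m/s, Re = 2.20×10^5, f = 0.01978, h_f = 111 m ≈ 110 m ✓

Q ≈ 64.8 L/s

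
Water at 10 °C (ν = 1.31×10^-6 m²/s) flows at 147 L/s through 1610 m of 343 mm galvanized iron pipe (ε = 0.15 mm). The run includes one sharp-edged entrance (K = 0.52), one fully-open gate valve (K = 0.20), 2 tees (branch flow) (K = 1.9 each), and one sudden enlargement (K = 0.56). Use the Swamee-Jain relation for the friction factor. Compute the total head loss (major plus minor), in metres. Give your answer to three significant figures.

H_L ≈ 11.3 m

V = 4Q/(πD²) = 1.591 m/s; V²/2g = 0.1290 m
Re = 4.17×10^5, ε/D = 4.37×10^-4 → f = 0.01756 (Swamee-Jain)
Major: h_f = f(L/D)·V²/2g = 0.01756·4694·0.1290 = 10.63 m
Minor: ΣK = 5.08; h_m = ΣK·V²/2g = 0.6553 m
Total H_L = 10.63 + 0.6553 = 11.29 m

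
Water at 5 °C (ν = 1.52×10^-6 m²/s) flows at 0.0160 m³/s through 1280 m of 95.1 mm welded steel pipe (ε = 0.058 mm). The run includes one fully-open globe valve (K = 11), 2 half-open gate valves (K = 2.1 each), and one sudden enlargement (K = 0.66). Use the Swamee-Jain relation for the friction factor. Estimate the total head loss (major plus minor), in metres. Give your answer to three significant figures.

H_L ≈ 74.1 m

V = 4Q/(πD²) = 2.253 m/s; V²/2g = 0.2586 m
Re = 1.41×10^5, ε/D = 6.10×10^-4 → f = 0.02011 (Swamee-Jain)
Major: h_f = f(L/D)·V²/2g = 0.02011·13460·0.2586 = 70.01 m
Minor: ΣK = 15.9; h_m = ΣK·V²/2g = 4.101 m
Total H_L = 70.01 + 4.101 = 74.11 m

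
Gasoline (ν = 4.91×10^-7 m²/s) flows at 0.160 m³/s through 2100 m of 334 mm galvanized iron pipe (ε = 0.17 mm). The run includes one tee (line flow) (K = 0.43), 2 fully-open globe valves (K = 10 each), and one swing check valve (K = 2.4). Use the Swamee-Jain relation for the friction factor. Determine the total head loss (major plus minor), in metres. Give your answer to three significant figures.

V = 4Q/(πD²) = 1.826 m/s; V²/2g = 0.1700 m
Re = 1.24×10^6, ε/D = 5.09×10^-4 → f = 0.01726 (Swamee-Jain)
Major: h_f = f(L/D)·V²/2g = 0.01726·6287·0.1700 = 18.45 m
Minor: ΣK = 22.8; h_m = ΣK·V²/2g = 3.880 m
Total H_L = 18.45 + 3.880 = 22.33 m

H_L ≈ 22.3 m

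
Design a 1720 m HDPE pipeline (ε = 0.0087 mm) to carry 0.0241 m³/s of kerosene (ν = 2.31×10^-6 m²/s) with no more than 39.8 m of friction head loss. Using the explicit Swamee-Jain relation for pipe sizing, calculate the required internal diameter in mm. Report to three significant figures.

D ≈ 132 mm

Swamee-Jain (Type III): D = 0.66·[ε^1.25·(LQ²/(gh_f))^4.75 + ν·Q^9.4·(L/(gh_f))^5.2]^0.04
LQ²/(gh_f) = 0.002559; L/(gh_f) = 4.405
Term 1 = ε^1.25·(…)^4.75 = 2.30×10^-19; Term 2 = ν·Q^9.4·(…)^5.2 = 3.19×10^-18
D = 0.66·(2.30×10^-19 + 3.19×10^-18)^0.04 = 0.1321 m = 132 mm
Check: V = 1.76 m/s, Re = 1.01×10^5, f = 0.01824, h_f = 37.4 m ≈ 39.8 m ✓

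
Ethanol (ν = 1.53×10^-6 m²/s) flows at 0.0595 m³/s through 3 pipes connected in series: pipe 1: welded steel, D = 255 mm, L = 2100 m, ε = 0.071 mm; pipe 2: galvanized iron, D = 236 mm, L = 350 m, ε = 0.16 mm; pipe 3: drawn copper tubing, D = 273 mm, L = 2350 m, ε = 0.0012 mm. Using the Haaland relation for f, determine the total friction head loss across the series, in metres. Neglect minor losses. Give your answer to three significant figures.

H ≈ 19.8 m

Pipe 1: V = 1.165 m/s, Re = 1.94×10^5, ε/D = 2.78×10^-4, f = 0.01743, h_1 = f(L/D)V²/2g = 9.933 m
Pipe 2: V = 1.360 m/s, Re = 2.10×10^5, ε/D = 6.78×10^-4, f = 0.01946, h_2 = f(L/D)V²/2g = 2.721 m
Pipe 3: V = 1.016 m/s, Re = 1.81×10^5, ε/D = 4.40×10^-6, f = 0.01582, h_3 = f(L/D)V²/2g = 7.172 m
Series → Q common, losses add: H = Σh = 19.83 m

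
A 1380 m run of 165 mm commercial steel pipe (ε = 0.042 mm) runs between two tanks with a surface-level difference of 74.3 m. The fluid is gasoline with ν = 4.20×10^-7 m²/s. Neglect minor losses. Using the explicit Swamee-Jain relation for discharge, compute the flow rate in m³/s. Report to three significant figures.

Swamee-Jain (Type II): Q = -0.965·√(gD⁵h_f/L)·ln[ε/(3.7D) + √(3.17ν²L/(gD³h_f))]
√(gD⁵h_f/L) = √(9.81·0.165⁵·74.3/1380) = 0.008037
ε/(3.7D) = 6.88×10^-5; √(3.17ν²L/(gD³h_f)) = 1.54×10^-5
Q = -0.965·0.008037·ln(8.415×10^-5) = 0.07277 m³/s
Check: V = 3.40 m/s, Re = 1.34×10^6, f = 0.01514, h_f = 74.8 m ≈ 74.3 m ✓

Q ≈ 0.0728 m³/s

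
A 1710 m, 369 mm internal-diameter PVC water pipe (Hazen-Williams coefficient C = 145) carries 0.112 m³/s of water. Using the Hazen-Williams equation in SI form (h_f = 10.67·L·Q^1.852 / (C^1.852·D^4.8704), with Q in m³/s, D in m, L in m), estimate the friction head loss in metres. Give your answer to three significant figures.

h_f = 10.67·1710·0.112^1.852 / (145^1.852·0.369^4.8704) = 4.038 m

h_f ≈ 4.04 m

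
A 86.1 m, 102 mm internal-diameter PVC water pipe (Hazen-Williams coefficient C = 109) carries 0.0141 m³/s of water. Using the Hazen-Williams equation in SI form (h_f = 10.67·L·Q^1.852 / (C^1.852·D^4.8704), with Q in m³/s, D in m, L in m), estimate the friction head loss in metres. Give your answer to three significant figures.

h_f ≈ 3.90 m

h_f = 10.67·86.1·0.0141^1.852 / (109^1.852·0.102^4.8704) = 3.897 m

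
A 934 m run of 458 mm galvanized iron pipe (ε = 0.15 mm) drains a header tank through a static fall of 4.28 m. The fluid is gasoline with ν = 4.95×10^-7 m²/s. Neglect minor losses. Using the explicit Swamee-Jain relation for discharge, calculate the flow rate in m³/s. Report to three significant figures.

Q ≈ 0.267 m³/s

Swamee-Jain (Type II): Q = -0.965·√(gD⁵h_f/L)·ln[ε/(3.7D) + √(3.17ν²L/(gD³h_f))]
√(gD⁵h_f/L) = √(9.81·0.458⁵·4.28/934) = 0.03010
ε/(3.7D) = 8.85×10^-5; √(3.17ν²L/(gD³h_f)) = 1.34×10^-5
Q = -0.965·0.03010·ln(1.019×10^-4) = 0.2670 m³/s
Check: V = 1.62 m/s, Re = 1.50×10^6, f = 0.01577, h_f = 4.30 m ≈ 4.28 m ✓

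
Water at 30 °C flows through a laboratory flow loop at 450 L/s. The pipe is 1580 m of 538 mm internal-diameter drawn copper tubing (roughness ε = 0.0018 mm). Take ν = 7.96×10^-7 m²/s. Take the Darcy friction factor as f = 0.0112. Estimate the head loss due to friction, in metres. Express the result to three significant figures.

h_f ≈ 6.57 m

V = 4Q/(πD²) = 4·0.450/(π·0.538²) = 1.980 m/s
h_f = f(L/D)V²/(2g) = 0.01120·(1580/0.538)·1.980²/(2·9.81) = 6.569 m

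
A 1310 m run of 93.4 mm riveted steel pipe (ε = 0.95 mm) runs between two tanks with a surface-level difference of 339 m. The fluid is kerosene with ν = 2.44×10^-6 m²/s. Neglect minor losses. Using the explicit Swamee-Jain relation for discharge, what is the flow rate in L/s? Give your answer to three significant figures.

Swamee-Jain (Type II): Q = -0.965·√(gD⁵h_f/L)·ln[ε/(3.7D) + √(3.17ν²L/(gD³h_f))]
√(gD⁵h_f/L) = √(9.81·0.0934⁵·339/1310) = 0.004248
ε/(3.7D) = 0.00275; √(3.17ν²L/(gD³h_f)) = 9.55×10^-5
Q = -0.965·0.004248·ln(0.002845) = 0.02403 m³/s
Check: V = 3.51 m/s, Re = 1.34×10^5, f = 0.03877, h_f = 341 m ≈ 339 m ✓

Q ≈ 24.0 L/s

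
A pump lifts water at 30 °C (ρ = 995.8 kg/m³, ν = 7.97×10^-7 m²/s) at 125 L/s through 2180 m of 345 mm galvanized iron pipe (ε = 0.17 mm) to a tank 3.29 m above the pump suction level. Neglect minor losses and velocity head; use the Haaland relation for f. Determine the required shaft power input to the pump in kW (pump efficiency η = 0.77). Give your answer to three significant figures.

P_shaft ≈ 21.1 kW

V = 4Q/(πD²) = 1.337 m/s; Re = 5.79×10^5; ε/D = 4.93×10^-4; f = 0.01742
h_f = f(L/D)V²/2g = 10.03 m
Total head H = z + h_f = 3.29 + 10.03 = 13.32 m
P_hyd = ρgQH = 995.8·9.81·0.125·13.32 = 16.27 kW
P_shaft = P_hyd/η = 16.27/0.77 = 21.13 kW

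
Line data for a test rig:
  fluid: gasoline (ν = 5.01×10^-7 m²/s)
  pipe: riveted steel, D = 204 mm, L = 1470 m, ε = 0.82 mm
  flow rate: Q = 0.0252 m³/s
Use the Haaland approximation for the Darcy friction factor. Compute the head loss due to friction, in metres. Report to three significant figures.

h_f ≈ 6.29 m

V = 4Q/(πD²) = 4·0.0252/(π·0.204²) = 0.7710 m/s
Re = VD/ν = 0.7710·0.204/5.01×10^-7 = 3.14×10^5 → turbulent
ε/D = 0.82/204 = 0.00402
Haaland: f = 0.02883
h_f = f(L/D)V²/(2g) = 0.02883·(1470/0.204)·0.7710²/(2·9.81) = 6.295 m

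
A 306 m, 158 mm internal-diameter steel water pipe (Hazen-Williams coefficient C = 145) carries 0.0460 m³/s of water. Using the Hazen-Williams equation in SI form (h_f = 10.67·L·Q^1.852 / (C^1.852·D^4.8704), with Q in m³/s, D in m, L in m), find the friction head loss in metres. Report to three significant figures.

h_f ≈ 8.66 m

h_f = 10.67·306·0.0460^1.852 / (145^1.852·0.158^4.8704) = 8.656 m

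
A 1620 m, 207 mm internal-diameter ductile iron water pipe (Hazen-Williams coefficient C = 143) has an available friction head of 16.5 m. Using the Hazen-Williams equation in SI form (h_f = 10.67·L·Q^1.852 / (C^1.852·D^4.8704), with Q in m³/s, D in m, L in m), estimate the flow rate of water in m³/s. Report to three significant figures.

Rearranging: Q = [h_f·C^1.852·D^4.8704 / (10.67·L)]^(1/1.852)
Q = [16.5·143^1.852·0.207^4.8704 / (10.67·1620)]^0.540 = 0.05317 m³/s

Q ≈ 0.0532 m³/s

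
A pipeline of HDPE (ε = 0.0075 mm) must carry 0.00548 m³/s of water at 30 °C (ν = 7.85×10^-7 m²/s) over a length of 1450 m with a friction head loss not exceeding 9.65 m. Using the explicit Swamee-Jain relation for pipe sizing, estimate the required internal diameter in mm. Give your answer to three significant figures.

D ≈ 94.0 mm

Swamee-Jain (Type III): D = 0.66·[ε^1.25·(LQ²/(gh_f))^4.75 + ν·Q^9.4·(L/(gh_f))^5.2]^0.04
LQ²/(gh_f) = 4.600×10^-4; L/(gh_f) = 15.32
Term 1 = ε^1.25·(…)^4.75 = 5.52×10^-23; Term 2 = ν·Q^9.4·(…)^5.2 = 6.34×10^-22
D = 0.66·(5.52×10^-23 + 6.34×10^-22)^0.04 = 0.09399 m = 94.0 mm
Check: V = 0.790 m/s, Re = 9.46×10^4, f = 0.01853, h_f = 9.09 m ≈ 9.65 m ✓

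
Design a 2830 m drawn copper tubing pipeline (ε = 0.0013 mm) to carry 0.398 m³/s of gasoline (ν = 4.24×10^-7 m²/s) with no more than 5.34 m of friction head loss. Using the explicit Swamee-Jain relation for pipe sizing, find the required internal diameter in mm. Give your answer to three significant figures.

Swamee-Jain (Type III): D = 0.66·[ε^1.25·(LQ²/(gh_f))^4.75 + ν·Q^9.4·(L/(gh_f))^5.2]^0.04
LQ²/(gh_f) = 8.557; L/(gh_f) = 54.02
Term 1 = ε^1.25·(…)^4.75 = 0.00118; Term 2 = ν·Q^9.4·(…)^5.2 = 0.0751
D = 0.66·(0.00118 + 0.0751)^0.04 = 0.5954 m = 595 mm
Check: V = 1.43 m/s, Re = 2.01×10^6, f = 0.01044, h_f = 5.17 m ≈ 5.34 m ✓

D ≈ 595 mm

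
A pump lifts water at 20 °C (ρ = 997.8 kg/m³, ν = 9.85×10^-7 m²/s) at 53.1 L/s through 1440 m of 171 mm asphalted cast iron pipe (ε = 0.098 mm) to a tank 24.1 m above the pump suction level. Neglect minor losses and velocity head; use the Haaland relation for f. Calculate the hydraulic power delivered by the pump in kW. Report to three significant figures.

P_hyd ≈ 34.2 kW

V = 4Q/(πD²) = 2.312 m/s; Re = 4.01×10^5; ε/D = 5.73×10^-4; f = 0.01820
h_f = f(L/D)V²/2g = 41.76 m
Total head H = z + h_f = 24.1 + 41.76 = 65.86 m
P_hyd = ρgQH = 997.8·9.81·0.0531·65.86 = 34.23 kW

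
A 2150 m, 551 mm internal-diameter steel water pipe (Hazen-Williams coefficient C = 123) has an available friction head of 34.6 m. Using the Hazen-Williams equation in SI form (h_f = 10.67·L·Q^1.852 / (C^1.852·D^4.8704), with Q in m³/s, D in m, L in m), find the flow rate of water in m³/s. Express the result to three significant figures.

Rearranging: Q = [h_f·C^1.852·D^4.8704 / (10.67·L)]^(1/1.852)
Q = [34.6·123^1.852·0.551^4.8704 / (10.67·2150)]^0.540 = 0.7686 m³/s

Q ≈ 0.769 m³/s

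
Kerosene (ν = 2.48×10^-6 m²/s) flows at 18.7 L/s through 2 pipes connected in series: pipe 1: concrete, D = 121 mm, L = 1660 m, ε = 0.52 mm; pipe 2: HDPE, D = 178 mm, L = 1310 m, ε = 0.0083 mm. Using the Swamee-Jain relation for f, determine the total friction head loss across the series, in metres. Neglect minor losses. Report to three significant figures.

Pipe 1: V = 1.626 m/s, Re = 7.93×10^4, ε/D = 0.00430, f = 0.03060, h_1 = f(L/D)V²/2g = 56.58 m
Pipe 2: V = 0.7515 m/s, Re = 5.39×10^4, ε/D = 4.66×10^-5, f = 0.02061, h_2 = f(L/D)V²/2g = 4.366 m
Series → Q common, losses add: H = Σh = 60.94 m

H ≈ 60.9 m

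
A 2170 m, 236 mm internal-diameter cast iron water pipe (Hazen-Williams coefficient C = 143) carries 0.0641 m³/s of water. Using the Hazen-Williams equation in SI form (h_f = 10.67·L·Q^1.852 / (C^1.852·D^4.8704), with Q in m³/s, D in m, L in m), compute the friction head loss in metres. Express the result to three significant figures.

h_f = 10.67·2170·0.0641^1.852 / (143^1.852·0.236^4.8704) = 16.50 m

h_f ≈ 16.5 m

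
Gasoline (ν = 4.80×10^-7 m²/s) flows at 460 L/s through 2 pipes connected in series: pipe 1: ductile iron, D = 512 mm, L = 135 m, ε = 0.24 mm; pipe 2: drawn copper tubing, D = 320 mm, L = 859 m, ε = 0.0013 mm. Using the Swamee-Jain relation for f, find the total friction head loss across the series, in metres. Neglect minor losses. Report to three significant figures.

Pipe 1: V = 2.234 m/s, Re = 2.38×10^6, ε/D = 4.69×10^-4, f = 0.01675, h_1 = f(L/D)V²/2g = 1.124 m
Pipe 2: V = 5.720 m/s, Re = 3.81×10^6, ε/D = 4.06×10^-6, f = 0.009613, h_2 = f(L/D)V²/2g = 43.03 m
Series → Q common, losses add: H = Σh = 44.15 m

H ≈ 44.2 m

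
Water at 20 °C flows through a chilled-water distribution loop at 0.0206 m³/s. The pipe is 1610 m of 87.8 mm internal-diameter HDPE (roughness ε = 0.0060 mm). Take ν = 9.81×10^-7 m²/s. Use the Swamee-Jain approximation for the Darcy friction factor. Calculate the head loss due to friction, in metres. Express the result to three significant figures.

h_f ≈ 163 m

V = 4Q/(πD²) = 4·0.0206/(π·0.0878²) = 3.402 m/s
Re = VD/ν = 3.402·0.0878/9.81×10^-7 = 3.05×10^5 → turbulent
ε/D = 0.0060/87.8 = 6.83×10^-5
Swamee-Jain: f = 0.01509
h_f = f(L/D)V²/(2g) = 0.01509·(1610/0.0878)·3.402²/(2·9.81) = 163.3 m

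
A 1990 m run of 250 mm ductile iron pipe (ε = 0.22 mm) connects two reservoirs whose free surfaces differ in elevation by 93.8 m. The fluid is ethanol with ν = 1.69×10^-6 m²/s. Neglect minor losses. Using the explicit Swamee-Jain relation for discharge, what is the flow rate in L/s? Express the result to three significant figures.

Q ≈ 168 L/s

Swamee-Jain (Type II): Q = -0.965·√(gD⁵h_f/L)·ln[ε/(3.7D) + √(3.17ν²L/(gD³h_f))]
√(gD⁵h_f/L) = √(9.81·0.250⁵·93.8/1990) = 0.02125
ε/(3.7D) = 2.38×10^-4; √(3.17ν²L/(gD³h_f)) = 3.54×10^-5
Q = -0.965·0.02125·ln(2.732×10^-4) = 0.1683 m³/s
Check: V = 3.43 m/s, Re = 5.07×10^5, f = 0.01980, h_f = 94.4 m ≈ 93.8 m ✓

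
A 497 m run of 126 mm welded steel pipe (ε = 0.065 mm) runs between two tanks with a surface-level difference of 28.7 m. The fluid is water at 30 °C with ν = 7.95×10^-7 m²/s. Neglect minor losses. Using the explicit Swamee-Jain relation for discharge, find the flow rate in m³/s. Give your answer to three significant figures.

Q ≈ 0.0353 m³/s

Swamee-Jain (Type II): Q = -0.965·√(gD⁵h_f/L)·ln[ε/(3.7D) + √(3.17ν²L/(gD³h_f))]
√(gD⁵h_f/L) = √(9.81·0.126⁵·28.7/497) = 0.004242
ε/(3.7D) = 1.39×10^-4; √(3.17ν²L/(gD³h_f)) = 4.20×10^-5
Q = -0.965·0.004242·ln(1.815×10^-4) = 0.03526 m³/s
Check: V = 2.83 m/s, Re = 4.48×10^5, f = 0.01798, h_f = 28.9 m ≈ 28.7 m ✓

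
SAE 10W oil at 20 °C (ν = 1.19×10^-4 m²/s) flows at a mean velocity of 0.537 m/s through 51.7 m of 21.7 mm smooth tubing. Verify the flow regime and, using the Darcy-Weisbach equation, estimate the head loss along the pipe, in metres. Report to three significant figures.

Re = VD/ν = 0.537·0.02170/1.19×10^-4 = 97.9 → laminar (Re < 2300)
f = 64/Re = 0.6536
h_f = f(L/D)V²/(2g) = 0.6536·(51.7/0.02170)·0.537²/(2·9.81) = 22.89 m

h_f ≈ 22.9 m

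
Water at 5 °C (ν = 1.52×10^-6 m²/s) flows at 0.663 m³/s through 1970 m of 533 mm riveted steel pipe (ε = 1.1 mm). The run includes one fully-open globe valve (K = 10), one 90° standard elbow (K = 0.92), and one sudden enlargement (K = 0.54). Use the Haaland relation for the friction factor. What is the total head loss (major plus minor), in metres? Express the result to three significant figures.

V = 4Q/(πD²) = 2.971 m/s; V²/2g = 0.4500 m
Re = 1.04×10^6, ε/D = 0.00206 → f = 0.02382 (Haaland)
Major: h_f = f(L/D)·V²/2g = 0.02382·3696·0.4500 = 39.62 m
Minor: ΣK = 11.5; h_m = ΣK·V²/2g = 5.157 m
Total H_L = 39.62 + 5.157 = 44.77 m

H_L ≈ 44.8 m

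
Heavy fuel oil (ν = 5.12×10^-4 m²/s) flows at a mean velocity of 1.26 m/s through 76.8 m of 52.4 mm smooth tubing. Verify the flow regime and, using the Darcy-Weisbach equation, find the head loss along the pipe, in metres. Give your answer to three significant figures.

Re = VD/ν = 1.26·0.05240/5.12×10^-4 = 129 → laminar (Re < 2300)
f = 64/Re = 0.4963
h_f = f(L/D)V²/(2g) = 0.4963·(76.8/0.05240)·1.26²/(2·9.81) = 58.86 m

h_f ≈ 58.9 m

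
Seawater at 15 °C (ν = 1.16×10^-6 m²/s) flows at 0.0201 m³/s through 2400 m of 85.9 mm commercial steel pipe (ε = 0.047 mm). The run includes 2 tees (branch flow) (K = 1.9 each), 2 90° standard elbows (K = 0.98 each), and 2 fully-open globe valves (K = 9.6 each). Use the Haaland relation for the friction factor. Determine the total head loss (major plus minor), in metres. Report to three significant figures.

H_L ≈ 333 m

V = 4Q/(πD²) = 3.468 m/s; V²/2g = 0.6131 m
Re = 2.57×10^5, ε/D = 5.47×10^-4 → f = 0.01853 (Haaland)
Major: h_f = f(L/D)·V²/2g = 0.01853·27939·0.6131 = 317.4 m
Minor: ΣK = 25.0; h_m = ΣK·V²/2g = 15.30 m
Total H_L = 317.4 + 15.30 = 332.7 m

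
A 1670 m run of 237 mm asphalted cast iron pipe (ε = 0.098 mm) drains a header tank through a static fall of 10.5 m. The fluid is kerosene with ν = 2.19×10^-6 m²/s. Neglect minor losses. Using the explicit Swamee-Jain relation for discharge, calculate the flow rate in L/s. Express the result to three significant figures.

Q ≈ 54.4 L/s

Swamee-Jain (Type II): Q = -0.965·√(gD⁵h_f/L)·ln[ε/(3.7D) + √(3.17ν²L/(gD³h_f))]
√(gD⁵h_f/L) = √(9.81·0.237⁵·10.5/1670) = 0.006791
ε/(3.7D) = 1.12×10^-4; √(3.17ν²L/(gD³h_f)) = 1.36×10^-4
Q = -0.965·0.006791·ln(2.478×10^-4) = 0.05441 m³/s
Check: V = 1.23 m/s, Re = 1.33×10^5, f = 0.01930, h_f = 10.5 m ≈ 10.5 m ✓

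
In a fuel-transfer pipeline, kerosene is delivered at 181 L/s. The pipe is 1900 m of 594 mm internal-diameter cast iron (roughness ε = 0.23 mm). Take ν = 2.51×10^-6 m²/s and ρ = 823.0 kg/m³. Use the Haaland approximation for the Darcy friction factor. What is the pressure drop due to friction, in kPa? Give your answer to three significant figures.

Δp ≈ 10.4 kPa

V = 4Q/(πD²) = 4·0.181/(π·0.594²) = 0.6532 m/s
Re = VD/ν = 0.6532·0.594/2.51×10^-6 = 1.55×10^5 → turbulent
ε/D = 0.23/594 = 3.87×10^-4
Haaland: f = 0.01852
h_f = f(L/D)V²/(2g) = 0.01852·(1900/0.594)·0.6532²/(2·9.81) = 1.288 m
Δp = ρg·h_f = 823.0·9.81·1.288 = 10.40 kPa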